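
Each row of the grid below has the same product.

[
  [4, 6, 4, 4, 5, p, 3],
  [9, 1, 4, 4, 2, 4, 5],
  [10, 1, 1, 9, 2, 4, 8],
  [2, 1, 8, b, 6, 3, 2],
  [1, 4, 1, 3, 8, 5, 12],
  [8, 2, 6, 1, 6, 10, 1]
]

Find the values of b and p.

Rows 2 and 6 each multiply to 5760, so every row has product 5760.
Row 4: 2×1×8×6×3×2 = 576, so the missing entry is 5760 ÷ 576 = 10.
Row 1: 4×6×4×4×5×3 = 5760, so the missing entry is 5760 ÷ 5760 = 1.

b = 10, p = 1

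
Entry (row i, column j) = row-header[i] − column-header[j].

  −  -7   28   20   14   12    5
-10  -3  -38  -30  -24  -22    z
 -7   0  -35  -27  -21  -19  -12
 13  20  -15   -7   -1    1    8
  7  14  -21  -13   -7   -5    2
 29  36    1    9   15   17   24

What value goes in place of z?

-15

-10 − 5 = -15.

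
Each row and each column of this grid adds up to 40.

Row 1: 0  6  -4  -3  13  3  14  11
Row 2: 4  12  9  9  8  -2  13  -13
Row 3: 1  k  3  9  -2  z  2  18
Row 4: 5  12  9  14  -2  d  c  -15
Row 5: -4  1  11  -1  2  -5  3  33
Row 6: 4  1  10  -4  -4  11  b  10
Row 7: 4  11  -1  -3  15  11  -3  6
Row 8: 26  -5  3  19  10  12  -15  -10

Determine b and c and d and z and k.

Column 2: 6 + 12 + 12 + 1 + 1 + 11 − 5 = 38, so its missing entry is 40 − 38 = 2.
Row 6: 4 + 1 + 10 − 4 − 4 + 11 + 10 = 28, so its missing entry is 40 − 28 = 12.
Column 7: 14 + 13 + 2 + 3 + 12 − 3 − 15 = 26, so its missing entry is 40 − 26 = 14.
Row 3: 1 + 2 + 3 + 9 − 2 + 2 + 18 = 33, so its missing entry is 40 − 33 = 7.
Row 4: 5 + 12 + 9 + 14 − 2 + 14 − 15 = 37, so its missing entry is 40 − 37 = 3.

b = 12, c = 14, d = 3, z = 7, k = 2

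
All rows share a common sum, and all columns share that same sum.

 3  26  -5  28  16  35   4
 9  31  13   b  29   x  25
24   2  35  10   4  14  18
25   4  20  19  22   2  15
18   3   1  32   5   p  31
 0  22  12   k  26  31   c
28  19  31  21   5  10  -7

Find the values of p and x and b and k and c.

Rows 1 and 3 both sum to 107, so that's the common total.
The known cells in row 5 total 90, leaving 107 − 90 = 17 for the blank.
The known cells in column 6 total 109, leaving 107 − 109 = -2 for the blank.
The known cells in column 7 total 86, leaving 107 − 86 = 21 for the blank.
The known cells in row 6 total 112, leaving 107 − 112 = -5 for the blank.
The known cells in row 2 total 105, leaving 107 − 105 = 2 for the blank.

p = 17, x = -2, b = 2, k = -5, c = 21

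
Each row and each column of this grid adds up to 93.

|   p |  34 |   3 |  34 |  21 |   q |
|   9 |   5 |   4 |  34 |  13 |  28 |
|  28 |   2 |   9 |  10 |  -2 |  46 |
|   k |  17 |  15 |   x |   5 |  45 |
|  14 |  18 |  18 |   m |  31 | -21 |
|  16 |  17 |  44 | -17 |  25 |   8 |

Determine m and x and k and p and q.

m = 33, x = -1, k = 12, p = 14, q = -13

Row 5: 14 + 18 + 18 + 31 − 21 = 60, so its missing entry is 93 − 60 = 33.
Column 4: 34 + 34 + 10 + 33 − 17 = 94, so its missing entry is 93 − 94 = -1.
Row 4: 17 + 15 − 1 + 5 + 45 = 81, so its missing entry is 93 − 81 = 12.
Column 1: 9 + 28 + 12 + 14 + 16 = 79, so its missing entry is 93 − 79 = 14.
Row 1: 14 + 34 + 3 + 34 + 21 = 106, so its missing entry is 93 − 106 = -13.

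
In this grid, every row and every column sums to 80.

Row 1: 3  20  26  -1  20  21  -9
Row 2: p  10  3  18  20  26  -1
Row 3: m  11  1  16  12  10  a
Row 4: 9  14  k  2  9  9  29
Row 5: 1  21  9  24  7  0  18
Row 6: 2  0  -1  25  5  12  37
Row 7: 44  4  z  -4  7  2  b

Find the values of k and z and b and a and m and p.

k = 8, z = 34, b = -7, a = 13, m = 17, p = 4

Row 2: 10 + 3 + 18 + 20 + 26 − 1 = 76, so its missing entry is 80 − 76 = 4.
Column 1: 3 + 4 + 9 + 1 + 2 + 44 = 63, so its missing entry is 80 − 63 = 17.
Row 3: 17 + 11 + 1 + 16 + 12 + 10 = 67, so its missing entry is 80 − 67 = 13.
Column 7: -9 − 1 + 13 + 29 + 18 + 37 = 87, so its missing entry is 80 − 87 = -7.
Row 7: 44 + 4 − 4 + 7 + 2 − 7 = 46, so its missing entry is 80 − 46 = 34.
Row 4: 9 + 14 + 2 + 9 + 9 + 29 = 72, so its missing entry is 80 − 72 = 8.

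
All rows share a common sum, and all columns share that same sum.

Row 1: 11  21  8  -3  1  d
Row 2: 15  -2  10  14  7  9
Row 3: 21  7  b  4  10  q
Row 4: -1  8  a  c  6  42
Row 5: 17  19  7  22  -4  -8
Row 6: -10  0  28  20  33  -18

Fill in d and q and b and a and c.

d = 15, q = 13, b = -2, a = 2, c = -4

Rows 2 and 5 both sum to 53, so that's the common total.
Column 4: -3 + 14 + 4 + 22 + 20 = 57, so its missing entry is 53 − 57 = -4.
Row 1: 11 + 21 + 8 − 3 + 1 = 38, so its missing entry is 53 − 38 = 15.
Row 4: -1 + 8 − 4 + 6 + 42 = 51, so its missing entry is 53 − 51 = 2.
Column 3: 8 + 10 + 2 + 7 + 28 = 55, so its missing entry is 53 − 55 = -2.
Row 3: 21 + 7 − 2 + 4 + 10 = 40, so its missing entry is 53 − 40 = 13.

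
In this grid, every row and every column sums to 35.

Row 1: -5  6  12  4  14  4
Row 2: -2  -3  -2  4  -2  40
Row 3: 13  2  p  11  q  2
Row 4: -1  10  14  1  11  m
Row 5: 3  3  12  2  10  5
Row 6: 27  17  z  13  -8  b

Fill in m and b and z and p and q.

The known cells in column 5 total 25, leaving 35 − 25 = 10 for the blank.
The known cells in row 3 total 38, leaving 35 − 38 = -3 for the blank.
The known cells in row 4 total 35, leaving 35 − 35 = 0 for the blank.
The known cells in column 6 total 51, leaving 35 − 51 = -16 for the blank.
The known cells in row 6 total 33, leaving 35 − 33 = 2 for the blank.

m = 0, b = -16, z = 2, p = -3, q = 10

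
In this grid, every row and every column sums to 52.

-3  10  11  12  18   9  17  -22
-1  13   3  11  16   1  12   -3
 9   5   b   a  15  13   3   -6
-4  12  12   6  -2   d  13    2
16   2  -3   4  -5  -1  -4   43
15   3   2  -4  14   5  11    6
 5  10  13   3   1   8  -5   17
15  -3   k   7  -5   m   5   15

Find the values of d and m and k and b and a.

d = 13, m = 4, k = 14, b = 0, a = 13

Column 4: 12 + 11 + 6 + 4 − 4 + 3 + 7 = 39, so its missing entry is 52 − 39 = 13.
Row 3: 9 + 5 + 13 + 15 + 13 + 3 − 6 = 52, so its missing entry is 52 − 52 = 0.
Column 3: 11 + 3 + 0 + 12 − 3 + 2 + 13 = 38, so its missing entry is 52 − 38 = 14.
Row 8: 15 − 3 + 14 + 7 − 5 + 5 + 15 = 48, so its missing entry is 52 − 48 = 4.
Row 4: -4 + 12 + 12 + 6 − 2 + 13 + 2 = 39, so its missing entry is 52 − 39 = 13.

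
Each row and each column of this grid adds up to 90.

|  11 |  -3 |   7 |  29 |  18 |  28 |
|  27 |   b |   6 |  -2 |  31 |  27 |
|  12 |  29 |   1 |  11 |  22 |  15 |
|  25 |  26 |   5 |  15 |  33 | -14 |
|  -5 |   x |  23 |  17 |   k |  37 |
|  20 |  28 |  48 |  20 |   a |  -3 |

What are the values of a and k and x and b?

Row 6 has 20 + 28 + 48 + 20 − 3 = 113; the blank must be 90 − 113 = -23.
Column 5 has 18 + 31 + 22 + 33 − 23 = 81; the blank must be 90 − 81 = 9.
Row 5 has -5 + 23 + 17 + 9 + 37 = 81; the blank must be 90 − 81 = 9.
Row 2 has 27 + 6 − 2 + 31 + 27 = 89; the blank must be 90 − 89 = 1.

a = -23, k = 9, x = 9, b = 1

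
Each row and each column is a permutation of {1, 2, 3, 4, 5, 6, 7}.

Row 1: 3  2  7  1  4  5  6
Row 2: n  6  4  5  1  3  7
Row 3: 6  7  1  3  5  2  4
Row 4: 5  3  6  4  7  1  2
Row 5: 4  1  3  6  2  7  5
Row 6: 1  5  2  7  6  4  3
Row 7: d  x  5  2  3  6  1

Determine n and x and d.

n = 2, x = 4, d = 7

At (row 2, col 1): row 2 already has {1, 3, 4, 5, 6, 7}, so the value is 2.
At (row 7, col 2): column 2 already has {1, 2, 3, 5, 6, 7}, so the value is 4.
Cell (7,1): row 7 already has {1, 2, 3, 4, 5, 6} → 7.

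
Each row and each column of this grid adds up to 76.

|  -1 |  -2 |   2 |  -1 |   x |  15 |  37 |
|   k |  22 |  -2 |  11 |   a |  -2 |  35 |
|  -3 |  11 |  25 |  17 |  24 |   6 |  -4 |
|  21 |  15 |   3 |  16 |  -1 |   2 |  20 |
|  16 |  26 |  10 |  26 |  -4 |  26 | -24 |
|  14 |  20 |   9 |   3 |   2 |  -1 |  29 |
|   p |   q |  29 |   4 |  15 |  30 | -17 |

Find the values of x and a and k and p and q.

x = 26, a = 14, k = -2, p = 31, q = -16

Row 1 has -1 − 2 + 2 − 1 + 15 + 37 = 50; the blank must be 76 − 50 = 26.
Column 2 has -2 + 22 + 11 + 15 + 26 + 20 = 92; the blank must be 76 − 92 = -16.
Column 5 has 26 + 24 − 1 − 4 + 2 + 15 = 62; the blank must be 76 − 62 = 14.
Row 7 has -16 + 29 + 4 + 15 + 30 − 17 = 45; the blank must be 76 − 45 = 31.
Row 2 has 22 − 2 + 11 + 14 − 2 + 35 = 78; the blank must be 76 − 78 = -2.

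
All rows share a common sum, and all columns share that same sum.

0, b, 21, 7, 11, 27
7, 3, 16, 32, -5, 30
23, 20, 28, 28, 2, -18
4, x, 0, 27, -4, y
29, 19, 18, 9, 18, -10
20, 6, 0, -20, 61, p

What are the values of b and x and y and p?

Rows 2 and 3 both sum to 83, so that's the common total.
The known cells in row 1 total 66, leaving 83 − 66 = 17 for the blank.
The known cells in row 6 total 67, leaving 83 − 67 = 16 for the blank.
The known cells in column 2 total 65, leaving 83 − 65 = 18 for the blank.
The known cells in row 4 total 45, leaving 83 − 45 = 38 for the blank.

b = 17, x = 18, y = 38, p = 16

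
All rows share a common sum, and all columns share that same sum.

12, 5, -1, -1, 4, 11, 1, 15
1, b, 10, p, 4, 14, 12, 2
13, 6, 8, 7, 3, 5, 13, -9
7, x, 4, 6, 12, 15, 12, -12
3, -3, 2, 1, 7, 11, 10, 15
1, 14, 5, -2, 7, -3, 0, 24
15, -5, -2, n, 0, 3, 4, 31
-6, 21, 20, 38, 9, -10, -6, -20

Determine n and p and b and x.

n = 0, p = -3, b = 6, x = 2

Rows 1 and 3 both sum to 46, so that's the common total.
The known cells in row 4 total 44, leaving 46 − 44 = 2 for the blank.
The known cells in column 2 total 40, leaving 46 − 40 = 6 for the blank.
The known cells in row 7 total 46, leaving 46 − 46 = 0 for the blank.
The known cells in row 2 total 49, leaving 46 − 49 = -3 for the blank.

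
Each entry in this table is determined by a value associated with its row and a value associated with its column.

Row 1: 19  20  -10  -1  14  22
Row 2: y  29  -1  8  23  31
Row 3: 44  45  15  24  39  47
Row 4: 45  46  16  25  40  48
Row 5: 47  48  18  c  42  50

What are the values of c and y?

The difference between any two rows is the same in every column — this is an addition table with the headers hidden.
Row 5 minus row 1 is 18 − (-10) = 28, so its entry in column 4 is -1 + 28 = 27.
Row 2 minus row 1 is -1 − (-10) = 9, so its entry in column 1 is 19 + 9 = 28.

c = 27, y = 28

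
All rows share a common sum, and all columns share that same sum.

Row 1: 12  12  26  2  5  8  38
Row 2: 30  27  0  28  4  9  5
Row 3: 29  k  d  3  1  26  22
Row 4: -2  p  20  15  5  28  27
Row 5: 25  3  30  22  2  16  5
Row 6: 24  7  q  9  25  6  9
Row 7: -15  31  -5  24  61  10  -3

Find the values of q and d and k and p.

q = 23, d = 9, k = 13, p = 10

Rows 1 and 2 both sum to 103, so that's the common total.
The known cells in row 4 total 93, leaving 103 − 93 = 10 for the blank.
The known cells in column 2 total 90, leaving 103 − 90 = 13 for the blank.
The known cells in row 3 total 94, leaving 103 − 94 = 9 for the blank.
The known cells in row 6 total 80, leaving 103 − 80 = 23 for the blank.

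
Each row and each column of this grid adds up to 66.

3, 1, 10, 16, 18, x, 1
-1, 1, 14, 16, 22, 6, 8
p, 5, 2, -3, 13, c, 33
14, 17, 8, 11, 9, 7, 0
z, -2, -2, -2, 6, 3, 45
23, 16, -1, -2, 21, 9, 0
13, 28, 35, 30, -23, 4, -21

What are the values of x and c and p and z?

x = 17, c = 20, p = -4, z = 18

The known cells in row 5 total 48, leaving 66 − 48 = 18 for the blank.
The known cells in column 1 total 70, leaving 66 − 70 = -4 for the blank.
The known cells in row 3 total 46, leaving 66 − 46 = 20 for the blank.
The known cells in row 1 total 49, leaving 66 − 49 = 17 for the blank.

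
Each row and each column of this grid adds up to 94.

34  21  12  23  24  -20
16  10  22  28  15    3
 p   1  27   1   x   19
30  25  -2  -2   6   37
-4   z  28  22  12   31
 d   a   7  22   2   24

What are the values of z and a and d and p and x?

z = 5, a = 32, d = 7, p = 11, x = 35

The known cells in column 5 total 59, leaving 94 − 59 = 35 for the blank.
The known cells in row 3 total 83, leaving 94 − 83 = 11 for the blank.
The known cells in column 1 total 87, leaving 94 − 87 = 7 for the blank.
The known cells in row 6 total 62, leaving 94 − 62 = 32 for the blank.
The known cells in row 5 total 89, leaving 94 − 89 = 5 for the blank.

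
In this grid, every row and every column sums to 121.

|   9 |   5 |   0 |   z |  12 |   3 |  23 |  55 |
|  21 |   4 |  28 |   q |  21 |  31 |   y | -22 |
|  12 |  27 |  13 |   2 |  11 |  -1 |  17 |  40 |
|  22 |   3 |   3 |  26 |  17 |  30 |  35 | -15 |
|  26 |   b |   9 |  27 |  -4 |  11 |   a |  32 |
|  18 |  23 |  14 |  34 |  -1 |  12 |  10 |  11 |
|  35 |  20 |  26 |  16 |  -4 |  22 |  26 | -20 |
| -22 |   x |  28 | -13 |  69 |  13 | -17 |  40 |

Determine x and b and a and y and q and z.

Row 8: -22 + 28 − 13 + 69 + 13 − 17 + 40 = 98, so its missing entry is 121 − 98 = 23.
Column 2: 5 + 4 + 27 + 3 + 23 + 20 + 23 = 105, so its missing entry is 121 − 105 = 16.
Row 5: 26 + 16 + 9 + 27 − 4 + 11 + 32 = 117, so its missing entry is 121 − 117 = 4.
Row 1: 9 + 5 + 0 + 12 + 3 + 23 + 55 = 107, so its missing entry is 121 − 107 = 14.
Column 7: 23 + 17 + 35 + 4 + 10 + 26 − 17 = 98, so its missing entry is 121 − 98 = 23.
Row 2: 21 + 4 + 28 + 21 + 31 + 23 − 22 = 106, so its missing entry is 121 − 106 = 15.

x = 23, b = 16, a = 4, y = 23, q = 15, z = 14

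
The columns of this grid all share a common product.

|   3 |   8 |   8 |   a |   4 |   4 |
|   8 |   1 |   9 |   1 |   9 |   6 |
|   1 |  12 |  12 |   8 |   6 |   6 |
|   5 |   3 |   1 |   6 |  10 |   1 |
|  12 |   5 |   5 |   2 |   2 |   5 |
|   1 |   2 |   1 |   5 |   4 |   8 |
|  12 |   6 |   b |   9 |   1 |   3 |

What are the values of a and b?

Columns 1 and 6 each multiply to 17280, so every column has product 17280.
Column 4: 1×8×6×2×5×9 = 4320, so the missing entry is 17280 ÷ 4320 = 4.
Column 3: 8×9×12×1×5×1 = 4320, so the missing entry is 17280 ÷ 4320 = 4.

a = 4, b = 4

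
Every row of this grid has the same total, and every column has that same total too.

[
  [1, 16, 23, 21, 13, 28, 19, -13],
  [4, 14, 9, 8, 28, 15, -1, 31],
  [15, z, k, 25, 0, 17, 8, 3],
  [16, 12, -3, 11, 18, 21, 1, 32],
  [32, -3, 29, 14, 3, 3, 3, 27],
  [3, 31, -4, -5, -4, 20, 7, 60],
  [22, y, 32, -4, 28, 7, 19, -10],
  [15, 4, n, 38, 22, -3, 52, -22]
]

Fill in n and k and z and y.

Rows 1 and 2 both sum to 108, so that's the common total.
The known cells in row 7 total 94, leaving 108 − 94 = 14 for the blank.
The known cells in column 2 total 88, leaving 108 − 88 = 20 for the blank.
The known cells in row 8 total 106, leaving 108 − 106 = 2 for the blank.
The known cells in row 3 total 88, leaving 108 − 88 = 20 for the blank.

n = 2, k = 20, z = 20, y = 14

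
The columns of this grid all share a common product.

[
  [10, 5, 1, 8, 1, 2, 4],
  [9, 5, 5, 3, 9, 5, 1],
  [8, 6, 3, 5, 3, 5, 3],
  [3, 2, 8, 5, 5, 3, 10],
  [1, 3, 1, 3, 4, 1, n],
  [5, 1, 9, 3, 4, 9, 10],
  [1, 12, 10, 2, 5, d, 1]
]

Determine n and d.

Columns 1 and 4 each multiply to 10800, so every column has product 10800.
Column 7: 4×1×3×10×10×1 = 1200, so the missing entry is 10800 ÷ 1200 = 9.
Column 6: 2×5×5×3×1×9 = 1350, so the missing entry is 10800 ÷ 1350 = 8.

n = 9, d = 8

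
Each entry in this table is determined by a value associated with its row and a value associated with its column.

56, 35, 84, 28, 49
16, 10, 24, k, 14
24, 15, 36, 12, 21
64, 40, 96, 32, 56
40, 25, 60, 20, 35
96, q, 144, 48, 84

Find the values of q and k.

q = 60, k = 8

Each row is a constant multiple of every other row — this is a multiplication table with the headers hidden.
Row 6 is 96/56 = 12/7 times row 1, so its entry in column 2 is 35 × 12/7 = 60.
Row 2 is 16/56 = 2/7 times row 1, so its entry in column 4 is 28 × 2/7 = 8.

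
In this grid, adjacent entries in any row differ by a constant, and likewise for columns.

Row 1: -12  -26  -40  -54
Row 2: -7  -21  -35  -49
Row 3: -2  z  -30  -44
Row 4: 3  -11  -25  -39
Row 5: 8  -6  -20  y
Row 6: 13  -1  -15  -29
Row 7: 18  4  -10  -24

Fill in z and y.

z = -16, y = -34

Along each row the entries change by -14 per step; down each column they change by 5.
Row 3: from -2 at column 1, stepping by -14 to column 2 gives -16.
Row 5: from 8 at column 1, stepping by -14 to column 4 gives -34.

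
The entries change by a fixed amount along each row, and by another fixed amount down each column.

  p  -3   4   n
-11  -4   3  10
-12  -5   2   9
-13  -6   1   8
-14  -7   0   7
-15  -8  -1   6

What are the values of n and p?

n = 11, p = -10

Along each row the entries change by 7 per step; down each column they change by -1.
Row 1: from -3 at column 2, stepping by 7 to column 4 gives 11.
Row 1: from -3 at column 2, stepping by 7 to column 1 gives -10.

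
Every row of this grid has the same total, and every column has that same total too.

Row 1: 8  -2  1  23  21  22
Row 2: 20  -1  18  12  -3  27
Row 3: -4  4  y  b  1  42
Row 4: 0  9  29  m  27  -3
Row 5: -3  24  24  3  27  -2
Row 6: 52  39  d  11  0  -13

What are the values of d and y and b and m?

Rows 1 and 2 both sum to 73, so that's the common total.
The known cells in row 4 total 62, leaving 73 − 62 = 11 for the blank.
The known cells in column 4 total 60, leaving 73 − 60 = 13 for the blank.
The known cells in row 3 total 56, leaving 73 − 56 = 17 for the blank.
The known cells in row 6 total 89, leaving 73 − 89 = -16 for the blank.

d = -16, y = 17, b = 13, m = 11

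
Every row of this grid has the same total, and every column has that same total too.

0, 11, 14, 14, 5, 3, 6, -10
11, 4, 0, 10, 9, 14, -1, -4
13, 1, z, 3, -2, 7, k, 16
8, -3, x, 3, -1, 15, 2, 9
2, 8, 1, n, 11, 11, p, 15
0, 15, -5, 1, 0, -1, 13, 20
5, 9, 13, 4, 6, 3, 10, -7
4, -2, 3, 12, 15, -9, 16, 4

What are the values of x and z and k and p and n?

Rows 1 and 2 both sum to 43, so that's the common total.
The known cells in column 4 total 47, leaving 43 − 47 = -4 for the blank.
The known cells in row 5 total 44, leaving 43 − 44 = -1 for the blank.
The known cells in column 7 total 45, leaving 43 − 45 = -2 for the blank.
The known cells in row 3 total 36, leaving 43 − 36 = 7 for the blank.
The known cells in row 4 total 33, leaving 43 − 33 = 10 for the blank.

x = 10, z = 7, k = -2, p = -1, n = -4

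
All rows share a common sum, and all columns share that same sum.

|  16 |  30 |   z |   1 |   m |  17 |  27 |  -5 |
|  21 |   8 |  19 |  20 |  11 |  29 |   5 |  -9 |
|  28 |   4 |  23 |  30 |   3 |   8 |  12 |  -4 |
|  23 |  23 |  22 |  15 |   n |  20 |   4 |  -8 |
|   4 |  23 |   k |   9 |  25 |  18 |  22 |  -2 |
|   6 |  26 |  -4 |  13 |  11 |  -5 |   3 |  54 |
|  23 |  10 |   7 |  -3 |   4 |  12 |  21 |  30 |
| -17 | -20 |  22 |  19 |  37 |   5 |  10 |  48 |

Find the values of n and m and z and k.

Rows 2 and 3 both sum to 104, so that's the common total.
The known cells in row 4 total 99, leaving 104 − 99 = 5 for the blank.
The known cells in column 5 total 96, leaving 104 − 96 = 8 for the blank.
The known cells in row 1 total 94, leaving 104 − 94 = 10 for the blank.
The known cells in row 5 total 99, leaving 104 − 99 = 5 for the blank.

n = 5, m = 8, z = 10, k = 5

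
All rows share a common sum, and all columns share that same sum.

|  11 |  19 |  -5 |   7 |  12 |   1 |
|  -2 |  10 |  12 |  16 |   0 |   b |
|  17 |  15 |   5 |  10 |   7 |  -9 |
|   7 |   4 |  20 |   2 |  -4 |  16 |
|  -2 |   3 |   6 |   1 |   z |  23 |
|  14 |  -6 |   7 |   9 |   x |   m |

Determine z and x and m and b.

z = 14, x = 16, m = 5, b = 9

Rows 1 and 3 both sum to 45, so that's the common total.
Row 5 has -2 + 3 + 6 + 1 + 23 = 31; the blank must be 45 − 31 = 14.
Column 5 has 12 + 0 + 7 − 4 + 14 = 29; the blank must be 45 − 29 = 16.
Row 6 has 14 − 6 + 7 + 9 + 16 = 40; the blank must be 45 − 40 = 5.
Row 2 has -2 + 10 + 12 + 16 + 0 = 36; the blank must be 45 − 36 = 9.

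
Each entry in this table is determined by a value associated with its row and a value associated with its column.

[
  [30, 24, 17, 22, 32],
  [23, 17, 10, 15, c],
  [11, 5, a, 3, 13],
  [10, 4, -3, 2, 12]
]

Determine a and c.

a = -2, c = 25

The difference between any two rows is the same in every column — this is an addition table with the headers hidden.
Row 3 minus row 1 is 5 − 24 = -19, so its entry in column 3 is 17 + (-19) = -2.
Row 2 minus row 1 is 17 − 24 = -7, so its entry in column 5 is 32 + (-7) = 25.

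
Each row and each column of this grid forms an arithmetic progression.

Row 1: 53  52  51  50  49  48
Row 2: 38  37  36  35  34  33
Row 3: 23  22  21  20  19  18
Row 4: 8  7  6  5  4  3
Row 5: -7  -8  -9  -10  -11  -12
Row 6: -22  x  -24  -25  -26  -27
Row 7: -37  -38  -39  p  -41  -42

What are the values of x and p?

x = -23, p = -40

Along each row the entries change by -1 per step; down each column they change by -15.
Row 6: from -22 at column 1, stepping by -1 to column 2 gives -23.
Row 7: from -37 at column 1, stepping by -1 to column 4 gives -40.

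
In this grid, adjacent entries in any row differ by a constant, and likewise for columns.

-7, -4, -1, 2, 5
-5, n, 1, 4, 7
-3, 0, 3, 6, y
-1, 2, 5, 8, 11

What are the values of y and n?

Along each row the entries change by 3 per step; down each column they change by 2.
Row 3: from -3 at column 1, stepping by 3 to column 5 gives 9.
Row 2: from -5 at column 1, stepping by 3 to column 2 gives -2.

y = 9, n = -2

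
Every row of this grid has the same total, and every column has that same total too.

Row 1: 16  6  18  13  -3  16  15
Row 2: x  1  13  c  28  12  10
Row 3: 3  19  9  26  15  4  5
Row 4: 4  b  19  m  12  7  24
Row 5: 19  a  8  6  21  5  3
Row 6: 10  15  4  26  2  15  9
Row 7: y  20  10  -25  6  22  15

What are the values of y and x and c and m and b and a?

Rows 1 and 3 both sum to 81, so that's the common total.
Row 5 has 19 + 8 + 6 + 21 + 5 + 3 = 62; the blank must be 81 − 62 = 19.
Column 2 has 6 + 1 + 19 + 19 + 15 + 20 = 80; the blank must be 81 − 80 = 1.
Row 4 has 4 + 1 + 19 + 12 + 7 + 24 = 67; the blank must be 81 − 67 = 14.
Row 7 has 20 + 10 − 25 + 6 + 22 + 15 = 48; the blank must be 81 − 48 = 33.
Column 1 has 16 + 3 + 4 + 19 + 10 + 33 = 85; the blank must be 81 − 85 = -4.
Row 2 has -4 + 1 + 13 + 28 + 12 + 10 = 60; the blank must be 81 − 60 = 21.

y = 33, x = -4, c = 21, m = 14, b = 1, a = 19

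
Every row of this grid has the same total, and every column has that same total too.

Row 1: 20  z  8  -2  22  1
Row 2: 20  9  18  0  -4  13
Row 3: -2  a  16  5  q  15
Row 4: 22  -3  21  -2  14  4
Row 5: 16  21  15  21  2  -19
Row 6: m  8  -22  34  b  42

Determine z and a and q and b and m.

Rows 2 and 4 both sum to 56, so that's the common total.
Row 1: 20 + 8 − 2 + 22 + 1 = 49, so its missing entry is 56 − 49 = 7.
Column 2: 7 + 9 − 3 + 21 + 8 = 42, so its missing entry is 56 − 42 = 14.
Row 3: -2 + 14 + 16 + 5 + 15 = 48, so its missing entry is 56 − 48 = 8.
Column 5: 22 − 4 + 8 + 14 + 2 = 42, so its missing entry is 56 − 42 = 14.
Row 6: 8 − 22 + 34 + 14 + 42 = 76, so its missing entry is 56 − 76 = -20.

z = 7, a = 14, q = 8, b = 14, m = -20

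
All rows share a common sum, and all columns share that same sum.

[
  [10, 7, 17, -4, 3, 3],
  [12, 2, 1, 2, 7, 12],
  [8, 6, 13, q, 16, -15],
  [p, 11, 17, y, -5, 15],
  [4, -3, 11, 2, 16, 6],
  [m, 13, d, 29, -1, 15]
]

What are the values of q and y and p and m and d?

Rows 1 and 2 both sum to 36, so that's the common total.
The known cells in row 3 total 28, leaving 36 − 28 = 8 for the blank.
The known cells in column 4 total 37, leaving 36 − 37 = -1 for the blank.
The known cells in row 4 total 37, leaving 36 − 37 = -1 for the blank.
The known cells in column 1 total 33, leaving 36 − 33 = 3 for the blank.
The known cells in row 6 total 59, leaving 36 − 59 = -23 for the blank.

q = 8, y = -1, p = -1, m = 3, d = -23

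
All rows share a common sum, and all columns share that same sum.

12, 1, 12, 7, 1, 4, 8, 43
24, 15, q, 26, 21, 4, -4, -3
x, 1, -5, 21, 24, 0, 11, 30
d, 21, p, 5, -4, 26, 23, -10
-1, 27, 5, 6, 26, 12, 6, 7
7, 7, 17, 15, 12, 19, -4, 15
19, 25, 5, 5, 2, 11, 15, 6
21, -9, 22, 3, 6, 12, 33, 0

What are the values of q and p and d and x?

Rows 1 and 5 both sum to 88, so that's the common total.
The known cells in row 2 total 83, leaving 88 − 83 = 5 for the blank.
The known cells in column 3 total 61, leaving 88 − 61 = 27 for the blank.
The known cells in row 3 total 82, leaving 88 − 82 = 6 for the blank.
The known cells in row 4 total 88, leaving 88 − 88 = 0 for the blank.

q = 5, p = 27, d = 0, x = 6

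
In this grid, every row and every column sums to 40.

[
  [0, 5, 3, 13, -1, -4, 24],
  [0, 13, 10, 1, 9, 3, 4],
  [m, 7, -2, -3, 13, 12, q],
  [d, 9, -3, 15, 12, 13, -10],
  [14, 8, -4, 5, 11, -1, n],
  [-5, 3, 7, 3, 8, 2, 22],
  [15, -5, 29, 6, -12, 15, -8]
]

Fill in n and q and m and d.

The known cells in row 5 total 33, leaving 40 − 33 = 7 for the blank.
The known cells in column 7 total 39, leaving 40 − 39 = 1 for the blank.
The known cells in row 3 total 28, leaving 40 − 28 = 12 for the blank.
The known cells in row 4 total 36, leaving 40 − 36 = 4 for the blank.

n = 7, q = 1, m = 12, d = 4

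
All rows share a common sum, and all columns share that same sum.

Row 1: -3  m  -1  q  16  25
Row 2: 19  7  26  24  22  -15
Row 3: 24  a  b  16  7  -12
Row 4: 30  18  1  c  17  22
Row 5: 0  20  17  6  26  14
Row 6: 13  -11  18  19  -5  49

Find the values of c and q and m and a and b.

Rows 2 and 5 both sum to 83, so that's the common total.
Row 4 has 30 + 18 + 1 + 17 + 22 = 88; the blank must be 83 − 88 = -5.
Column 4 has 24 + 16 − 5 + 6 + 19 = 60; the blank must be 83 − 60 = 23.
Row 1 has -3 − 1 + 23 + 16 + 25 = 60; the blank must be 83 − 60 = 23.
Column 2 has 23 + 7 + 18 + 20 − 11 = 57; the blank must be 83 − 57 = 26.
Row 3 has 24 + 26 + 16 + 7 − 12 = 61; the blank must be 83 − 61 = 22.

c = -5, q = 23, m = 23, a = 26, b = 22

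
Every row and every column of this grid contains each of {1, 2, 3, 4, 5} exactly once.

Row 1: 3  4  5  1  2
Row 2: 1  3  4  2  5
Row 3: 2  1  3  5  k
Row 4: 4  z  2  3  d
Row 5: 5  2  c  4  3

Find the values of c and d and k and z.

c = 1, d = 1, k = 4, z = 5

For row 4, column 2: column 2 already has {1, 2, 3, 4}; that leaves 5.
For row 3, column 5: row 3 already has {1, 2, 3, 5}; that leaves 4.
At (row 4, col 5): row 4 already has {2, 3, 4, 5}, so the value is 1.
At (row 5, col 3): row 5 already has {2, 3, 4, 5}, so the value is 1.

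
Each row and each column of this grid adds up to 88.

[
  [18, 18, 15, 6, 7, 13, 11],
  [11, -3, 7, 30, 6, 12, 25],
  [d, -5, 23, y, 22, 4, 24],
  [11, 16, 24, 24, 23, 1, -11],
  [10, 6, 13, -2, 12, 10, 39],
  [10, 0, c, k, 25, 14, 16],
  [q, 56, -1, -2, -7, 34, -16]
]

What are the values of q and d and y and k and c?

q = 24, d = 4, y = 16, k = 16, c = 7

Row 7 has 56 − 1 − 2 − 7 + 34 − 16 = 64; the blank must be 88 − 64 = 24.
Column 1 has 18 + 11 + 11 + 10 + 10 + 24 = 84; the blank must be 88 − 84 = 4.
Row 3 has 4 − 5 + 23 + 22 + 4 + 24 = 72; the blank must be 88 − 72 = 16.
Column 4 has 6 + 30 + 16 + 24 − 2 − 2 = 72; the blank must be 88 − 72 = 16.
Row 6 has 10 + 0 + 16 + 25 + 14 + 16 = 81; the blank must be 88 − 81 = 7.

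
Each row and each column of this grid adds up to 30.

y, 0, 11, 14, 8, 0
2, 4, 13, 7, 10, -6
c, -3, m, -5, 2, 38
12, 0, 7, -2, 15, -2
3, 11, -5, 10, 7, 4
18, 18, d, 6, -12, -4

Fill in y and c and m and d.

The known cells in row 6 total 26, leaving 30 − 26 = 4 for the blank.
The known cells in column 3 total 30, leaving 30 − 30 = 0 for the blank.
The known cells in row 3 total 32, leaving 30 − 32 = -2 for the blank.
The known cells in row 1 total 33, leaving 30 − 33 = -3 for the blank.

y = -3, c = -2, m = 0, d = 4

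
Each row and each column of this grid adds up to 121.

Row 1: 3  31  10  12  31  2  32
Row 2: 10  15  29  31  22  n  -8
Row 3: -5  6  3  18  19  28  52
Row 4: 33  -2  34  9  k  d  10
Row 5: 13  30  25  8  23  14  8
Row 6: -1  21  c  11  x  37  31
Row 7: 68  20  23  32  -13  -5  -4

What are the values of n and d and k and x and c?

n = 22, d = 23, k = 14, x = 25, c = -3

The known cells in row 2 total 99, leaving 121 − 99 = 22 for the blank.
The known cells in column 6 total 98, leaving 121 − 98 = 23 for the blank.
The known cells in row 4 total 107, leaving 121 − 107 = 14 for the blank.
The known cells in column 5 total 96, leaving 121 − 96 = 25 for the blank.
The known cells in row 6 total 124, leaving 121 − 124 = -3 for the blank.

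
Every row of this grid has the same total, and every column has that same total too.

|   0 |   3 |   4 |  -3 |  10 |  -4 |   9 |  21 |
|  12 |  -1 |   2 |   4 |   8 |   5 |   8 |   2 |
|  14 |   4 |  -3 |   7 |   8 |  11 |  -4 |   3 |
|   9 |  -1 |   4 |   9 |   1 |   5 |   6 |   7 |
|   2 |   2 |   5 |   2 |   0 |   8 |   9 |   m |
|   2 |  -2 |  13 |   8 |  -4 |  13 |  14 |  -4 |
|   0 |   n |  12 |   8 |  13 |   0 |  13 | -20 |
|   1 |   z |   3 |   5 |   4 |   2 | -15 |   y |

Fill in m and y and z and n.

Rows 1 and 2 both sum to 40, so that's the common total.
Row 7 has 0 + 12 + 8 + 13 + 0 + 13 − 20 = 26; the blank must be 40 − 26 = 14.
Column 2 has 3 − 1 + 4 − 1 + 2 − 2 + 14 = 19; the blank must be 40 − 19 = 21.
Row 5 has 2 + 2 + 5 + 2 + 0 + 8 + 9 = 28; the blank must be 40 − 28 = 12.
Row 8 has 1 + 21 + 3 + 5 + 4 + 2 − 15 = 21; the blank must be 40 − 21 = 19.

m = 12, y = 19, z = 21, n = 14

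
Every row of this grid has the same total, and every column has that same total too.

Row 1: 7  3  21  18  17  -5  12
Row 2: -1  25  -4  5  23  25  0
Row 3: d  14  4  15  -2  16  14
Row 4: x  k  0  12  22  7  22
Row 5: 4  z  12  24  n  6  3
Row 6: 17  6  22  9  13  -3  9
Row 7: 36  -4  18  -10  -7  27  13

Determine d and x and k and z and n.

d = 12, x = -2, k = 12, z = 17, n = 7

Rows 1 and 2 both sum to 73, so that's the common total.
Column 5: 17 + 23 − 2 + 22 + 13 − 7 = 66, so its missing entry is 73 − 66 = 7.
Row 3: 14 + 4 + 15 − 2 + 16 + 14 = 61, so its missing entry is 73 − 61 = 12.
Column 1: 7 − 1 + 12 + 4 + 17 + 36 = 75, so its missing entry is 73 − 75 = -2.
Row 4: -2 + 0 + 12 + 22 + 7 + 22 = 61, so its missing entry is 73 − 61 = 12.
Row 5: 4 + 12 + 24 + 7 + 6 + 3 = 56, so its missing entry is 73 − 56 = 17.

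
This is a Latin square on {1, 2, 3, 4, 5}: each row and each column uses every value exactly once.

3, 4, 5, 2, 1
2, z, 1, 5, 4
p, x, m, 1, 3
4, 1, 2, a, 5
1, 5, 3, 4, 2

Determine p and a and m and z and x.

Cell (2,2): row 2 already has {1, 2, 4, 5} → 3.
Cell (3,2): column 2 already has {1, 3, 4, 5} → 2.
At (row 3, col 1): column 1 already has {1, 2, 3, 4}, so the value is 5.
At (row 4, col 4): row 4 already has {1, 2, 4, 5}, so the value is 3.
Cell (3,3): row 3 already has {1, 2, 3, 5} → 4.

p = 5, a = 3, m = 4, z = 3, x = 2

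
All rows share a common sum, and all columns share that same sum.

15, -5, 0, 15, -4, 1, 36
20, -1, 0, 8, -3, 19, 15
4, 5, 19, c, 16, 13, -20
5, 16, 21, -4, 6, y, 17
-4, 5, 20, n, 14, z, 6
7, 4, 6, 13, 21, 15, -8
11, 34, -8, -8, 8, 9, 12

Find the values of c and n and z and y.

c = 21, n = 13, z = 4, y = -3

Rows 1 and 2 both sum to 58, so that's the common total.
The known cells in row 3 total 37, leaving 58 − 37 = 21 for the blank.
The known cells in row 4 total 61, leaving 58 − 61 = -3 for the blank.
The known cells in column 6 total 54, leaving 58 − 54 = 4 for the blank.
The known cells in row 5 total 45, leaving 58 − 45 = 13 for the blank.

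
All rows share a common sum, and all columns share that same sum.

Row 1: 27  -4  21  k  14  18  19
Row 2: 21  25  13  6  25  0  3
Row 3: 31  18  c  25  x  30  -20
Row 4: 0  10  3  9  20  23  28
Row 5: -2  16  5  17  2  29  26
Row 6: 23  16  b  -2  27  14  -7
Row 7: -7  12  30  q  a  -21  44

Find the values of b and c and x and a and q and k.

b = 22, c = -1, x = 10, a = -5, q = 40, k = -2

Rows 2 and 4 both sum to 93, so that's the common total.
The known cells in row 1 total 95, leaving 93 − 95 = -2 for the blank.
The known cells in column 4 total 53, leaving 93 − 53 = 40 for the blank.
The known cells in row 7 total 98, leaving 93 − 98 = -5 for the blank.
The known cells in column 5 total 83, leaving 93 − 83 = 10 for the blank.
The known cells in row 3 total 94, leaving 93 − 94 = -1 for the blank.
The known cells in row 6 total 71, leaving 93 − 71 = 22 for the blank.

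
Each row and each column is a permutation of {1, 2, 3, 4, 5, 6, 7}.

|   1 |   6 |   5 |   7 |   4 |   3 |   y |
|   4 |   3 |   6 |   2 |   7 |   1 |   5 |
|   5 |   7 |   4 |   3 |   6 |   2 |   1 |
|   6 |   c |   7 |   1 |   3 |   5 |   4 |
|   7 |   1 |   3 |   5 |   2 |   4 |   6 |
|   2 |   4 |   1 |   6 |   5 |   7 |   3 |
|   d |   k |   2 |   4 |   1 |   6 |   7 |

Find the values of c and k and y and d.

At (row 4, col 2): row 4 already has {1, 3, 4, 5, 6, 7}, so the value is 2.
Cell (7,2): column 2 already has {1, 2, 3, 4, 6, 7} → 5.
Cell (1,7): row 1 already has {1, 3, 4, 5, 6, 7} → 2.
Cell (7,1): row 7 already has {1, 2, 4, 5, 6, 7} → 3.

c = 2, k = 5, y = 2, d = 3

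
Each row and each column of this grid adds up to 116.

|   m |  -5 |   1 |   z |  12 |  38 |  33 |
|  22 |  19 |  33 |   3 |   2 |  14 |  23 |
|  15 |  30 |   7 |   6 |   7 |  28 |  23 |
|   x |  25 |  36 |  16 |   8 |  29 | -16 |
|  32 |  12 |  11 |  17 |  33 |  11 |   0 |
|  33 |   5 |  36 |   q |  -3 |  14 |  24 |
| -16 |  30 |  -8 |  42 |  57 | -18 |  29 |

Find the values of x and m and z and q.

x = 18, m = 12, z = 25, q = 7

Row 6: 33 + 5 + 36 − 3 + 14 + 24 = 109, so its missing entry is 116 − 109 = 7.
Column 4: 3 + 6 + 16 + 17 + 7 + 42 = 91, so its missing entry is 116 − 91 = 25.
Row 1: -5 + 1 + 25 + 12 + 38 + 33 = 104, so its missing entry is 116 − 104 = 12.
Row 4: 25 + 36 + 16 + 8 + 29 − 16 = 98, so its missing entry is 116 − 98 = 18.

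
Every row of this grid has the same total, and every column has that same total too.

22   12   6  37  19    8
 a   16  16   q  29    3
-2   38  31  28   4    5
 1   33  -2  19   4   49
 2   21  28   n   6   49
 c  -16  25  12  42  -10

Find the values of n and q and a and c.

Rows 1 and 3 both sum to 104, so that's the common total.
Row 6: -16 + 25 + 12 + 42 − 10 = 53, so its missing entry is 104 − 53 = 51.
Column 1: 22 − 2 + 1 + 2 + 51 = 74, so its missing entry is 104 − 74 = 30.
Row 2: 30 + 16 + 16 + 29 + 3 = 94, so its missing entry is 104 − 94 = 10.
Row 5: 2 + 21 + 28 + 6 + 49 = 106, so its missing entry is 104 − 106 = -2.

n = -2, q = 10, a = 30, c = 51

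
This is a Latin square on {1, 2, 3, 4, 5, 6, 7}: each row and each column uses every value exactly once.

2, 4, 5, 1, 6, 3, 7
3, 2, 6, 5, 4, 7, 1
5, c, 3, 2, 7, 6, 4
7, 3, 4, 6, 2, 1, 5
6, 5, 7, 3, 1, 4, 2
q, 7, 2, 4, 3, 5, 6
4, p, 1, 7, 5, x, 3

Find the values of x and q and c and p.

Cell (6,1): row 6 already has {2, 3, 4, 5, 6, 7} → 1.
Cell (3,2): row 3 already has {2, 3, 4, 5, 6, 7} → 1.
Cell (7,2): column 2 already has {1, 2, 3, 4, 5, 7} → 6.
Cell (7,6): row 7 already has {1, 3, 4, 5, 6, 7} → 2.

x = 2, q = 1, c = 1, p = 6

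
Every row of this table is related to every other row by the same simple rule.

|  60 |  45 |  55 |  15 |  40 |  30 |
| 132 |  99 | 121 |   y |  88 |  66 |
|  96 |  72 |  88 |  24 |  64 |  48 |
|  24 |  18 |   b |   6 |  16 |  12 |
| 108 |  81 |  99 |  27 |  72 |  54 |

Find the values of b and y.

Each row is a constant multiple of every other row — this is a multiplication table with the headers hidden.
Row 4 is 12/30 = 2/5 times row 1, so its entry in column 3 is 55 × 2/5 = 22.
Row 2 is 66/30 = 11/5 times row 1, so its entry in column 4 is 15 × 11/5 = 33.

b = 22, y = 33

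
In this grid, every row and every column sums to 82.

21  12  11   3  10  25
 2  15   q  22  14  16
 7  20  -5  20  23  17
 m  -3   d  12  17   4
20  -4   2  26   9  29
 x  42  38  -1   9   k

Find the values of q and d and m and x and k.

q = 13, d = 23, m = 29, x = 3, k = -9

The known cells in column 6 total 91, leaving 82 − 91 = -9 for the blank.
The known cells in row 2 total 69, leaving 82 − 69 = 13 for the blank.
The known cells in row 6 total 79, leaving 82 − 79 = 3 for the blank.
The known cells in column 1 total 53, leaving 82 − 53 = 29 for the blank.
The known cells in row 4 total 59, leaving 82 − 59 = 23 for the blank.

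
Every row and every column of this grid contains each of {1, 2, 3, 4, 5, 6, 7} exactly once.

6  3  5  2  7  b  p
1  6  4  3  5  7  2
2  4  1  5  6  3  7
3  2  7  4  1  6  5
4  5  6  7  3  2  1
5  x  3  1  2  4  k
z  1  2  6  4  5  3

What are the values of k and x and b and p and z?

k = 6, x = 7, b = 1, p = 4, z = 7

At (row 6, col 2): column 2 already has {1, 2, 3, 4, 5, 6}, so the value is 7.
For row 6, column 7: row 6 already has {1, 2, 3, 4, 5, 7}; that leaves 6.
At (row 1, col 7): column 7 already has {1, 2, 3, 5, 6, 7}, so the value is 4.
At (row 1, col 6): row 1 already has {2, 3, 4, 5, 6, 7}, so the value is 1.
At (row 7, col 1): row 7 already has {1, 2, 3, 4, 5, 6}, so the value is 7.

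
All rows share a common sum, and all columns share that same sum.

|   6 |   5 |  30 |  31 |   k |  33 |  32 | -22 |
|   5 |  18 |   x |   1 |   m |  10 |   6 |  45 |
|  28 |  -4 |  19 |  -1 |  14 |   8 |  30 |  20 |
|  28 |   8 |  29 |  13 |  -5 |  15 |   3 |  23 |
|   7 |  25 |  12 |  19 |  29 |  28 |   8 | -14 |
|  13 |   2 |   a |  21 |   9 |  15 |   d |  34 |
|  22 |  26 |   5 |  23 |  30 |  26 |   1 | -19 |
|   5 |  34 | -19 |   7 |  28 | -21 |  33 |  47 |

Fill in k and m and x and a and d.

k = -1, m = 10, x = 19, a = 19, d = 1

Rows 3 and 4 both sum to 114, so that's the common total.
Row 1: 6 + 5 + 30 + 31 + 33 + 32 − 22 = 115, so its missing entry is 114 − 115 = -1.
Column 5: -1 + 14 − 5 + 29 + 9 + 30 + 28 = 104, so its missing entry is 114 − 104 = 10.
Row 2: 5 + 18 + 1 + 10 + 10 + 6 + 45 = 95, so its missing entry is 114 − 95 = 19.
Column 7: 32 + 6 + 30 + 3 + 8 + 1 + 33 = 113, so its missing entry is 114 − 113 = 1.
Row 6: 13 + 2 + 21 + 9 + 15 + 1 + 34 = 95, so its missing entry is 114 − 95 = 19.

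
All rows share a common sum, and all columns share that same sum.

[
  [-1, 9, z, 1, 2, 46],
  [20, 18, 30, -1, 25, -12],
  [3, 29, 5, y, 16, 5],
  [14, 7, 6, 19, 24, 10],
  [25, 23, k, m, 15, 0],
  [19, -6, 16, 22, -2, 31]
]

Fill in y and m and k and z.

Rows 2 and 4 both sum to 80, so that's the common total.
The known cells in row 3 total 58, leaving 80 − 58 = 22 for the blank.
The known cells in row 1 total 57, leaving 80 − 57 = 23 for the blank.
The known cells in column 3 total 80, leaving 80 − 80 = 0 for the blank.
The known cells in row 5 total 63, leaving 80 − 63 = 17 for the blank.

y = 22, m = 17, k = 0, z = 23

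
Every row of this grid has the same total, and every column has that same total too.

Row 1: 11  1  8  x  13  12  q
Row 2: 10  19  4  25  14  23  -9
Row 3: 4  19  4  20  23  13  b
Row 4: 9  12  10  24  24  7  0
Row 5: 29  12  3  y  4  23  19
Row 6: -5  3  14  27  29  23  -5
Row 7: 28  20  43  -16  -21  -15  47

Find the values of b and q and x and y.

Rows 2 and 4 both sum to 86, so that's the common total.
The known cells in row 5 total 90, leaving 86 − 90 = -4 for the blank.
The known cells in column 4 total 76, leaving 86 − 76 = 10 for the blank.
The known cells in row 3 total 83, leaving 86 − 83 = 3 for the blank.
The known cells in row 1 total 55, leaving 86 − 55 = 31 for the blank.

b = 3, q = 31, x = 10, y = -4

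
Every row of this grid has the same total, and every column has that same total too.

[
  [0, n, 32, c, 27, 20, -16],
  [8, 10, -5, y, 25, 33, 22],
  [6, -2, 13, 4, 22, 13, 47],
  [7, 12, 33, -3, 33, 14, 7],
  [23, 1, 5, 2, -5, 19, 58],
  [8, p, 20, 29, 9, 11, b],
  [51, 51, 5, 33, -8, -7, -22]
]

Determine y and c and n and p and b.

y = 10, c = 28, n = 12, p = 19, b = 7

Rows 3 and 4 both sum to 103, so that's the common total.
Column 7 has -16 + 22 + 47 + 7 + 58 − 22 = 96; the blank must be 103 − 96 = 7.
Row 6 has 8 + 20 + 29 + 9 + 11 + 7 = 84; the blank must be 103 − 84 = 19.
Column 2 has 10 − 2 + 12 + 1 + 19 + 51 = 91; the blank must be 103 − 91 = 12.
Row 1 has 0 + 12 + 32 + 27 + 20 − 16 = 75; the blank must be 103 − 75 = 28.
Row 2 has 8 + 10 − 5 + 25 + 33 + 22 = 93; the blank must be 103 − 93 = 10.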